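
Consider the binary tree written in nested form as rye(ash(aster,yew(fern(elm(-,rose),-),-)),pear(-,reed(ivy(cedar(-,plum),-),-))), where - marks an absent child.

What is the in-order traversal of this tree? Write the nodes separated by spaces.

aster ash elm rose fern yew rye pear cedar plum ivy reed

In-order visits the left subtree, then the node, then the right subtree.
At rye: go left to ash.
  At ash: go left to aster.
    aster is a leaf — visit aster.
  Visit ash.
  At ash: go right to yew.
    At yew: go left to fern.
      At fern: go left to elm.
        At elm: no left child.
        Visit elm.
        At elm: go right to rose.
          rose is a leaf — visit rose.
      Visit fern.
      At fern: no right child.
    Visit yew.
    At yew: no right child.
Visit rye.
At rye: go right to pear.
  At pear: no left child.
  Visit pear.
  At pear: go right to reed.
    At reed: go left to ivy.
      At ivy: go left to cedar.
        At cedar: no left child.
        Visit cedar.
        At cedar: go right to plum.
          plum is a leaf — visit plum.
      Visit ivy.
      At ivy: no right child.
    Visit reed.
    At reed: no right child.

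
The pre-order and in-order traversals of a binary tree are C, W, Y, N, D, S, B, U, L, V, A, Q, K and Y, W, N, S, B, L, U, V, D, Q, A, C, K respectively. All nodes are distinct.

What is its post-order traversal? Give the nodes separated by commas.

Y, L, V, U, B, S, Q, A, D, N, W, K, C

The first element of pre-order is the root; it splits in-order into left and right subtrees.
Root C: left subtree has 11 nodes {Y, W, N, S, B, L, U, V, D, Q, A}, right has 1 {K}.
  Root W: left subtree has 1 node {Y}, right has 9 {N, S, B, L, U, V, D, Q, A}.
    Root N: left subtree has 0 nodes { }, right has 8 {S, B, L, U, V, D, Q, A}.
      Root D: left subtree has 5 nodes {S, B, L, U, V}, right has 2 {Q, A}.
        Root S: left subtree has 0 nodes { }, right has 4 {B, L, U, V}.
          Root B: left subtree has 0 nodes { }, right has 3 {L, U, V}.
            Root U: left subtree has 1 node {L}, right has 1 {V}.
        Root A: left subtree has 1 node {Q}, right has 0 { }.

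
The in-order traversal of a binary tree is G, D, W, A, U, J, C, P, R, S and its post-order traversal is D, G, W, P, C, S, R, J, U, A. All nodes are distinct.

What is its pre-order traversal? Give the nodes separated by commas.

A, W, G, D, U, J, R, C, P, S

The last element of post-order is the root; it splits in-order into left and right subtrees.
Root A: left subtree has 3 nodes {G, D, W}, right has 6 {U, J, C, P, R, S}.
  Root W: left subtree has 2 nodes {G, D}, right has 0 { }.
    Root G: left subtree has 0 nodes { }, right has 1 {D}.
  Root U: left subtree has 0 nodes { }, right has 5 {J, C, P, R, S}.
    Root J: left subtree has 0 nodes { }, right has 4 {C, P, R, S}.
      Root R: left subtree has 2 nodes {C, P}, right has 1 {S}.
        Root C: left subtree has 0 nodes { }, right has 1 {P}.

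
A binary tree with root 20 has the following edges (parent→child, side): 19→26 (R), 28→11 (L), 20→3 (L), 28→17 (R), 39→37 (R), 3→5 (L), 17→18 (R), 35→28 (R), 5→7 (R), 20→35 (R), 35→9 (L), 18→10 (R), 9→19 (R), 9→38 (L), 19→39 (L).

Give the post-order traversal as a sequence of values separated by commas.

Post-order visits the left subtree, then the right subtree, then the node.
At 20: go left to 3.
  At 3: go left to 5.
    At 5: no left child.
    At 5: go right to 7.
      7 is a leaf — visit 7.
    Visit 5.
  At 3: no right child.
  Visit 3.
At 20: go right to 35.
  At 35: go left to 9.
    At 9: go left to 38.
      38 is a leaf — visit 38.
    At 9: go right to 19.
      At 19: go left to 39.
        At 39: no left child.
        At 39: go right to 37.
          37 is a leaf — visit 37.
        Visit 39.
      At 19: go right to 26.
        26 is a leaf — visit 26.
      Visit 19.
    Visit 9.
  At 35: go right to 28.
    At 28: go left to 11.
      11 is a leaf — visit 11.
    At 28: go right to 17.
      At 17: no left child.
      At 17: go right to 18.
        At 18: no left child.
        At 18: go right to 10.
          10 is a leaf — visit 10.
        Visit 18.
      Visit 17.
    Visit 28.
  Visit 35.
Visit 20.

7, 5, 3, 38, 37, 39, 26, 19, 9, 11, 10, 18, 17, 28, 35, 20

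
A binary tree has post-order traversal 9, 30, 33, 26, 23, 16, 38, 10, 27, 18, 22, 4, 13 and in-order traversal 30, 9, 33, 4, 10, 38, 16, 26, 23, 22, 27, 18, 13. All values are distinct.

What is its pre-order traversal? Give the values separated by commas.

13, 4, 33, 30, 9, 22, 10, 38, 16, 23, 26, 18, 27

The last element of post-order is the root; it splits in-order into left and right subtrees.
Root 13: left subtree has 12 nodes {30, 9, 33, 4, 10, 38, 16, 26, 23, 22, 27, 18}, right has 0 { }.
  Root 4: left subtree has 3 nodes {30, 9, 33}, right has 8 {10, 38, 16, 26, 23, 22, 27, 18}.
    Root 33: left subtree has 2 nodes {30, 9}, right has 0 { }.
      Root 30: left subtree has 0 nodes { }, right has 1 {9}.
    Root 22: left subtree has 5 nodes {10, 38, 16, 26, 23}, right has 2 {27, 18}.
      Root 10: left subtree has 0 nodes { }, right has 4 {38, 16, 26, 23}.
        Root 38: left subtree has 0 nodes { }, right has 3 {16, 26, 23}.
          Root 16: left subtree has 0 nodes { }, right has 2 {26, 23}.
            Root 23: left subtree has 1 node {26}, right has 0 { }.
      Root 18: left subtree has 1 node {27}, right has 0 { }.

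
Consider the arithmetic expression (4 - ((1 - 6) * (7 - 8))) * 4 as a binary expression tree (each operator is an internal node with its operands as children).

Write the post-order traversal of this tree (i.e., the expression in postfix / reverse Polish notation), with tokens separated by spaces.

Post-order on an expression tree gives postfix notation: for each operator, emit left operand, right operand, then the operator.

4 1 6 - 7 8 - * - 4 *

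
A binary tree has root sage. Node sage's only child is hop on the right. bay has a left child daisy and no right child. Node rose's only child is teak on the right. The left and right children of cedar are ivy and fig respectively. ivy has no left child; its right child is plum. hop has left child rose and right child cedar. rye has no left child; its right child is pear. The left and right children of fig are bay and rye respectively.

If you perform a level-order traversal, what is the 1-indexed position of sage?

1

Level-order visits nodes level by level from the root, left to right within each level.
Level 0: sage
Level 1: hop
Level 2: rose, cedar
Level 3: teak, ivy, fig
Level 4: plum, bay, rye
Level 5: daisy, pear
Full level-order sequence: sage, hop, rose, cedar, teak, ivy, fig, plum, bay, rye, daisy, pear.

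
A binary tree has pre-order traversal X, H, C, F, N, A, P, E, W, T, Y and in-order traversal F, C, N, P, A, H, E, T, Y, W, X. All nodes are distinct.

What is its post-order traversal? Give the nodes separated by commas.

F, P, A, N, C, Y, T, W, E, H, X

The first element of pre-order is the root; it splits in-order into left and right subtrees.
Root X: left subtree has 10 nodes {F, C, N, P, A, H, E, T, Y, W}, right has 0 { }.
  Root H: left subtree has 5 nodes {F, C, N, P, A}, right has 4 {E, T, Y, W}.
    Root C: left subtree has 1 node {F}, right has 3 {N, P, A}.
      Root N: left subtree has 0 nodes { }, right has 2 {P, A}.
        Root A: left subtree has 1 node {P}, right has 0 { }.
    Root E: left subtree has 0 nodes { }, right has 3 {T, Y, W}.
      Root W: left subtree has 2 nodes {T, Y}, right has 0 { }.
        Root T: left subtree has 0 nodes { }, right has 1 {Y}.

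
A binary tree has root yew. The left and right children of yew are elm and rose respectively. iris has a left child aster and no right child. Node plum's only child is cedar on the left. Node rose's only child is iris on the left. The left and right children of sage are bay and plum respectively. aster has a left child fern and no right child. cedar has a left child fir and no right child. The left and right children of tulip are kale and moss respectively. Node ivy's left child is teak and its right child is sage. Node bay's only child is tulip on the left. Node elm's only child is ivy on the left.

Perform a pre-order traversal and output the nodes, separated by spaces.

Pre-order visits the node, then its left subtree, then its right subtree.
Visit yew.
At yew: go left to elm.
  Visit elm.
  At elm: go left to ivy.
    Visit ivy.
    At ivy: go left to teak.
      teak is a leaf — visit teak.
    At ivy: go right to sage.
      Visit sage.
      At sage: go left to bay.
        Visit bay.
        At bay: go left to tulip.
          Visit tulip.
          At tulip: go left to kale.
            kale is a leaf — visit kale.
          At tulip: go right to moss.
            moss is a leaf — visit moss.
        At bay: no right child.
      At sage: go right to plum.
        Visit plum.
        At plum: go left to cedar.
          Visit cedar.
          At cedar: go left to fir.
            fir is a leaf — visit fir.
          At cedar: no right child.
        At plum: no right child.
  At elm: no right child.
At yew: go right to rose.
  Visit rose.
  At rose: go left to iris.
    Visit iris.
    At iris: go left to aster.
      Visit aster.
      At aster: go left to fern.
        fern is a leaf — visit fern.
      At aster: no right child.
    At iris: no right child.
  At rose: no right child.

yew elm ivy teak sage bay tulip kale moss plum cedar fir rose iris aster fern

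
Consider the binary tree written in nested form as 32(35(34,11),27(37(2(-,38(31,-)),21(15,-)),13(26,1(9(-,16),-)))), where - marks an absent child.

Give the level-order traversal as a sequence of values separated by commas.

Level-order visits nodes level by level from the root, left to right within each level.
Level 0: 32
Level 1: 35, 27
Level 2: 34, 11, 37, 13
Level 3: 2, 21, 26, 1
Level 4: 38, 15, 9
Level 5: 31, 16

32, 35, 27, 34, 11, 37, 13, 2, 21, 26, 1, 38, 15, 9, 31, 16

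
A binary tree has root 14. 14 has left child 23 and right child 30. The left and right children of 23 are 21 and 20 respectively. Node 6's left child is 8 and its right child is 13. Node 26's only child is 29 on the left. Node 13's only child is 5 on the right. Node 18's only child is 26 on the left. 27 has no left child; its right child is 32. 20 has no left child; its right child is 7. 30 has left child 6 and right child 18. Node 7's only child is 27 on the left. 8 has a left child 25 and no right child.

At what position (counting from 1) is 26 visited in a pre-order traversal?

Pre-order visits the node, then its left subtree, then its right subtree.
Visit 14.
At 14: go left to 23.
  Visit 23.
  At 23: go left to 21.
    21 is a leaf — visit 21.
  At 23: go right to 20.
    Visit 20.
    At 20: no left child.
    At 20: go right to 7.
      Visit 7.
      At 7: go left to 27.
        Visit 27.
        At 27: no left child.
        At 27: go right to 32.
          32 is a leaf — visit 32.
      At 7: no right child.
At 14: go right to 30.
  Visit 30.
  At 30: go left to 6.
    Visit 6.
    At 6: go left to 8.
      Visit 8.
      At 8: go left to 25.
        25 is a leaf — visit 25.
      At 8: no right child.
    At 6: go right to 13.
      Visit 13.
      At 13: no left child.
      At 13: go right to 5.
        5 is a leaf — visit 5.
  At 30: go right to 18.
    Visit 18.
    At 18: go left to 26.
      Visit 26.
      At 26: go left to 29.
        29 is a leaf — visit 29.
      At 26: no right child.
    At 18: no right child.
Full pre-order sequence: 14, 23, 21, 20, 7, 27, 32, 30, 6, 8, 25, 13, 5, 18, 26, 29.

15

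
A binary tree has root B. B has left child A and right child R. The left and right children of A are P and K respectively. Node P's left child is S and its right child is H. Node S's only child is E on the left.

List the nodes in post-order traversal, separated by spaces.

E S H P K A R B

Post-order visits the left subtree, then the right subtree, then the node.
At B: go left to A.
  At A: go left to P.
    At P: go left to S.
      At S: go left to E.
        E is a leaf — visit E.
      At S: no right child.
      Visit S.
    At P: go right to H.
      H is a leaf — visit H.
    Visit P.
  At A: go right to K.
    K is a leaf — visit K.
  Visit A.
At B: go right to R.
  R is a leaf — visit R.
Visit B.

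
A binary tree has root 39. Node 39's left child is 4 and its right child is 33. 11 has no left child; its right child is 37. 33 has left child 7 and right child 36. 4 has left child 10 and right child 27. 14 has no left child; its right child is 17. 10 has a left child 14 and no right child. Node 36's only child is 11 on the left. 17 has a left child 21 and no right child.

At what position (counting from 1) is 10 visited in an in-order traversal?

In-order visits the left subtree, then the node, then the right subtree.
At 39: go left to 4.
  At 4: go left to 10.
    At 10: go left to 14.
      At 14: no left child.
      Visit 14.
      At 14: go right to 17.
        At 17: go left to 21.
          21 is a leaf — visit 21.
        Visit 17.
        At 17: no right child.
    Visit 10.
    At 10: no right child.
  Visit 4.
  At 4: go right to 27.
    27 is a leaf — visit 27.
Visit 39.
At 39: go right to 33.
  At 33: go left to 7.
    7 is a leaf — visit 7.
  Visit 33.
  At 33: go right to 36.
    At 36: go left to 11.
      At 11: no left child.
      Visit 11.
      At 11: go right to 37.
        37 is a leaf — visit 37.
    Visit 36.
    At 36: no right child.
Full in-order sequence: 14, 21, 17, 10, 4, 27, 39, 7, 33, 11, 37, 36.

4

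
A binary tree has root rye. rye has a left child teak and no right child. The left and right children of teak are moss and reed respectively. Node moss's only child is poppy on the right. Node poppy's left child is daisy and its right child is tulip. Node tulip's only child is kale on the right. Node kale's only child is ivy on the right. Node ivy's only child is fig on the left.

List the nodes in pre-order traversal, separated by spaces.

rye teak moss poppy daisy tulip kale ivy fig reed

Pre-order visits the node, then its left subtree, then its right subtree.
Visit rye.
At rye: go left to teak.
  Visit teak.
  At teak: go left to moss.
    Visit moss.
    At moss: no left child.
    At moss: go right to poppy.
      Visit poppy.
      At poppy: go left to daisy.
        daisy is a leaf — visit daisy.
      At poppy: go right to tulip.
        Visit tulip.
        At tulip: no left child.
        At tulip: go right to kale.
          Visit kale.
          At kale: no left child.
          At kale: go right to ivy.
            Visit ivy.
            At ivy: go left to fig.
              fig is a leaf — visit fig.
            At ivy: no right child.
  At teak: go right to reed.
    reed is a leaf — visit reed.
At rye: no right child.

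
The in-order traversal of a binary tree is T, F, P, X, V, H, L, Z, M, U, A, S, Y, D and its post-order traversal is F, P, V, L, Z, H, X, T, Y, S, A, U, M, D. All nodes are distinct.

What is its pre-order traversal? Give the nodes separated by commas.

The last element of post-order is the root; it splits in-order into left and right subtrees.
Root D: left subtree has 13 nodes {T, F, P, X, V, H, L, Z, M, U, A, S, Y}, right has 0 { }.
  Root M: left subtree has 8 nodes {T, F, P, X, V, H, L, Z}, right has 4 {U, A, S, Y}.
    Root T: left subtree has 0 nodes { }, right has 7 {F, P, X, V, H, L, Z}.
      Root X: left subtree has 2 nodes {F, P}, right has 4 {V, H, L, Z}.
        Root P: left subtree has 1 node {F}, right has 0 { }.
        Root H: left subtree has 1 node {V}, right has 2 {L, Z}.
          Root Z: left subtree has 1 node {L}, right has 0 { }.
    Root U: left subtree has 0 nodes { }, right has 3 {A, S, Y}.
      Root A: left subtree has 0 nodes { }, right has 2 {S, Y}.
        Root S: left subtree has 0 nodes { }, right has 1 {Y}.

D, M, T, X, P, F, H, V, Z, L, U, A, S, Y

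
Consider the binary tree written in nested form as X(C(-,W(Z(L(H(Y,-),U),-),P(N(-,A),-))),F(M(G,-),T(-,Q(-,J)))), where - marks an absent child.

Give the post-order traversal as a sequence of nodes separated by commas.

Y, H, U, L, Z, A, N, P, W, C, G, M, J, Q, T, F, X

Post-order visits the left subtree, then the right subtree, then the node.
At X: go left to C.
  At C: no left child.
  At C: go right to W.
    At W: go left to Z.
      At Z: go left to L.
        At L: go left to H.
          At H: go left to Y.
            Y is a leaf — visit Y.
          At H: no right child.
          Visit H.
        At L: go right to U.
          U is a leaf — visit U.
        Visit L.
      At Z: no right child.
      Visit Z.
    At W: go right to P.
      At P: go left to N.
        At N: no left child.
        At N: go right to A.
          A is a leaf — visit A.
        Visit N.
      At P: no right child.
      Visit P.
    Visit W.
  Visit C.
At X: go right to F.
  At F: go left to M.
    At M: go left to G.
      G is a leaf — visit G.
    At M: no right child.
    Visit M.
  At F: go right to T.
    At T: no left child.
    At T: go right to Q.
      At Q: no left child.
      At Q: go right to J.
        J is a leaf — visit J.
      Visit Q.
    Visit T.
  Visit F.
Visit X.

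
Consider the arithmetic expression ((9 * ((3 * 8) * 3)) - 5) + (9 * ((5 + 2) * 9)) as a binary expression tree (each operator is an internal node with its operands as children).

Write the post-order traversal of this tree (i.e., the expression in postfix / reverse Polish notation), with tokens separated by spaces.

Post-order on an expression tree gives postfix notation: for each operator, emit left operand, right operand, then the operator.

9 3 8 * 3 * * 5 - 9 5 2 + 9 * * +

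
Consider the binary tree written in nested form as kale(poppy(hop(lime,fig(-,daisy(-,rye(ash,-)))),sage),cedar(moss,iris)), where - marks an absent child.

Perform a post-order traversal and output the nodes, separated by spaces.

lime ash rye daisy fig hop sage poppy moss iris cedar kale

Post-order visits the left subtree, then the right subtree, then the node.
At kale: go left to poppy.
  At poppy: go left to hop.
    At hop: go left to lime.
      lime is a leaf — visit lime.
    At hop: go right to fig.
      At fig: no left child.
      At fig: go right to daisy.
        At daisy: no left child.
        At daisy: go right to rye.
          At rye: go left to ash.
            ash is a leaf — visit ash.
          At rye: no right child.
          Visit rye.
        Visit daisy.
      Visit fig.
    Visit hop.
  At poppy: go right to sage.
    sage is a leaf — visit sage.
  Visit poppy.
At kale: go right to cedar.
  At cedar: go left to moss.
    moss is a leaf — visit moss.
  At cedar: go right to iris.
    iris is a leaf — visit iris.
  Visit cedar.
Visit kale.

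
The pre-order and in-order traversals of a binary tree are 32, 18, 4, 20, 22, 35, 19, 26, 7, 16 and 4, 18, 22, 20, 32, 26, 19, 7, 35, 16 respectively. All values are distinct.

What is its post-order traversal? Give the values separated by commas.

The first element of pre-order is the root; it splits in-order into left and right subtrees.
Root 32: left subtree has 4 nodes {4, 18, 22, 20}, right has 5 {26, 19, 7, 35, 16}.
  Root 18: left subtree has 1 node {4}, right has 2 {22, 20}.
    Root 20: left subtree has 1 node {22}, right has 0 { }.
  Root 35: left subtree has 3 nodes {26, 19, 7}, right has 1 {16}.
    Root 19: left subtree has 1 node {26}, right has 1 {7}.

4, 22, 20, 18, 26, 7, 19, 16, 35, 32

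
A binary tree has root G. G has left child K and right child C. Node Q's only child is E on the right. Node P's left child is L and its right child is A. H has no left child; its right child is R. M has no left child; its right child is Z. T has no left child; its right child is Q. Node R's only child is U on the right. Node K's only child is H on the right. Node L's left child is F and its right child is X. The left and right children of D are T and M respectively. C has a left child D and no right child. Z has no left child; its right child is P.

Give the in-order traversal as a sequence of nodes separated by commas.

In-order visits the left subtree, then the node, then the right subtree.
At G: go left to K.
  At K: no left child.
  Visit K.
  At K: go right to H.
    At H: no left child.
    Visit H.
    At H: go right to R.
      At R: no left child.
      Visit R.
      At R: go right to U.
        U is a leaf — visit U.
Visit G.
At G: go right to C.
  At C: go left to D.
    At D: go left to T.
      At T: no left child.
      Visit T.
      At T: go right to Q.
        At Q: no left child.
        Visit Q.
        At Q: go right to E.
          E is a leaf — visit E.
    Visit D.
    At D: go right to M.
      At M: no left child.
      Visit M.
      At M: go right to Z.
        At Z: no left child.
        Visit Z.
        At Z: go right to P.
          At P: go left to L.
            At L: go left to F.
              F is a leaf — visit F.
            Visit L.
            At L: go right to X.
              X is a leaf — visit X.
          Visit P.
          At P: go right to A.
            A is a leaf — visit A.
  Visit C.
  At C: no right child.

K, H, R, U, G, T, Q, E, D, M, Z, F, L, X, P, A, C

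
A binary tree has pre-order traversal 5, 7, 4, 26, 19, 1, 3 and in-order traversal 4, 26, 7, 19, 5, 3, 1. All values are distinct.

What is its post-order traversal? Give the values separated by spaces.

The first element of pre-order is the root; it splits in-order into left and right subtrees.
Root 5: left subtree has 4 nodes {4, 26, 7, 19}, right has 2 {3, 1}.
  Root 7: left subtree has 2 nodes {4, 26}, right has 1 {19}.
    Root 4: left subtree has 0 nodes { }, right has 1 {26}.
  Root 1: left subtree has 1 node {3}, right has 0 { }.

26 4 19 7 3 1 5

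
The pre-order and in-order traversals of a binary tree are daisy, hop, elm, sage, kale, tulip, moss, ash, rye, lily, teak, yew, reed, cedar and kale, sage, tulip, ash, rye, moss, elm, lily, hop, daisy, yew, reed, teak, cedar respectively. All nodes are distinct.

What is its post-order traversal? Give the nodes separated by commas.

The first element of pre-order is the root; it splits in-order into left and right subtrees.
Root daisy: left subtree has 9 nodes {kale, sage, tulip, ash, rye, moss, elm, lily, hop}, right has 4 {yew, reed, teak, cedar}.
  Root hop: left subtree has 8 nodes {kale, sage, tulip, ash, rye, moss, elm, lily}, right has 0 { }.
    Root elm: left subtree has 6 nodes {kale, sage, tulip, ash, rye, moss}, right has 1 {lily}.
      Root sage: left subtree has 1 node {kale}, right has 4 {tulip, ash, rye, moss}.
        Root tulip: left subtree has 0 nodes { }, right has 3 {ash, rye, moss}.
          Root moss: left subtree has 2 nodes {ash, rye}, right has 0 { }.
            Root ash: left subtree has 0 nodes { }, right has 1 {rye}.
  Root teak: left subtree has 2 nodes {yew, reed}, right has 1 {cedar}.
    Root yew: left subtree has 0 nodes { }, right has 1 {reed}.

kale, rye, ash, moss, tulip, sage, lily, elm, hop, reed, yew, cedar, teak, daisy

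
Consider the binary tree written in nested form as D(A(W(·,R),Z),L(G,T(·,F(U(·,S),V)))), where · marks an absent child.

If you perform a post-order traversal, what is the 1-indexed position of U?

7

Post-order visits the left subtree, then the right subtree, then the node.
At D: go left to A.
  At A: go left to W.
    At W: no left child.
    At W: go right to R.
      R is a leaf — visit R.
    Visit W.
  At A: go right to Z.
    Z is a leaf — visit Z.
  Visit A.
At D: go right to L.
  At L: go left to G.
    G is a leaf — visit G.
  At L: go right to T.
    At T: no left child.
    At T: go right to F.
      At F: go left to U.
        At U: no left child.
        At U: go right to S.
          S is a leaf — visit S.
        Visit U.
      At F: go right to V.
        V is a leaf — visit V.
      Visit F.
    Visit T.
  Visit L.
Visit D.
Full post-order sequence: R, W, Z, A, G, S, U, V, F, T, L, D.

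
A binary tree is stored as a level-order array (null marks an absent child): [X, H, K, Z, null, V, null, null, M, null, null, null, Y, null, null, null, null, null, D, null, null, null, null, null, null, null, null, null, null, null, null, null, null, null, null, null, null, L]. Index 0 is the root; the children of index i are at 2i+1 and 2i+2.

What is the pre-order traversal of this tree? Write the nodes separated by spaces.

X H Z M D L K V Y

Pre-order visits the node, then its left subtree, then its right subtree.
Visit X.
At X: go left to H.
  Visit H.
  At H: go left to Z.
    Visit Z.
    At Z: no left child.
    At Z: go right to M.
      Visit M.
      At M: no left child.
      At M: go right to D.
        Visit D.
        At D: go left to L.
          L is a leaf — visit L.
        At D: no right child.
  At H: no right child.
At X: go right to K.
  Visit K.
  At K: go left to V.
    Visit V.
    At V: no left child.
    At V: go right to Y.
      Y is a leaf — visit Y.
  At K: no right child.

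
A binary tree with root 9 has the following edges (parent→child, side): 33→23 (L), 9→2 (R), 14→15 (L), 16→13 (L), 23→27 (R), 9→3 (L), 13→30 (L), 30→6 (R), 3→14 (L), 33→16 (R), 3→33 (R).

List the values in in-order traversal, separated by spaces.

15 14 3 23 27 33 30 6 13 16 9 2

In-order visits the left subtree, then the node, then the right subtree.
At 9: go left to 3.
  At 3: go left to 14.
    At 14: go left to 15.
      15 is a leaf — visit 15.
    Visit 14.
    At 14: no right child.
  Visit 3.
  At 3: go right to 33.
    At 33: go left to 23.
      At 23: no left child.
      Visit 23.
      At 23: go right to 27.
        27 is a leaf — visit 27.
    Visit 33.
    At 33: go right to 16.
      At 16: go left to 13.
        At 13: go left to 30.
          At 30: no left child.
          Visit 30.
          At 30: go right to 6.
            6 is a leaf — visit 6.
        Visit 13.
        At 13: no right child.
      Visit 16.
      At 16: no right child.
Visit 9.
At 9: go right to 2.
  2 is a leaf — visit 2.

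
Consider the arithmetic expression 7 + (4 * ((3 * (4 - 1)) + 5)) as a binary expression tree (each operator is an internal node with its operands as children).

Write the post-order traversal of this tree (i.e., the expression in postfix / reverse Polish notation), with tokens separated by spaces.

7 4 3 4 1 - * 5 + * +

Post-order on an expression tree gives postfix notation: for each operator, emit left operand, right operand, then the operator.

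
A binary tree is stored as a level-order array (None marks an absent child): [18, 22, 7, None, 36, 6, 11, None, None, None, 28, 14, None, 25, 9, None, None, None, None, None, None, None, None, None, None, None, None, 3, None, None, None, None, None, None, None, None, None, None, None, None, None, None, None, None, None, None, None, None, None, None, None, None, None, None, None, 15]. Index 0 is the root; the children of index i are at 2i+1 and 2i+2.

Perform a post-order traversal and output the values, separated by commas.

28, 36, 22, 14, 6, 15, 3, 25, 9, 11, 7, 18

Post-order visits the left subtree, then the right subtree, then the node.
At 18: go left to 22.
  At 22: no left child.
  At 22: go right to 36.
    At 36: no left child.
    At 36: go right to 28.
      28 is a leaf — visit 28.
    Visit 36.
  Visit 22.
At 18: go right to 7.
  At 7: go left to 6.
    At 6: go left to 14.
      14 is a leaf — visit 14.
    At 6: no right child.
    Visit 6.
  At 7: go right to 11.
    At 11: go left to 25.
      At 25: go left to 3.
        At 3: go left to 15.
          15 is a leaf — visit 15.
        At 3: no right child.
        Visit 3.
      At 25: no right child.
      Visit 25.
    At 11: go right to 9.
      9 is a leaf — visit 9.
    Visit 11.
  Visit 7.
Visit 18.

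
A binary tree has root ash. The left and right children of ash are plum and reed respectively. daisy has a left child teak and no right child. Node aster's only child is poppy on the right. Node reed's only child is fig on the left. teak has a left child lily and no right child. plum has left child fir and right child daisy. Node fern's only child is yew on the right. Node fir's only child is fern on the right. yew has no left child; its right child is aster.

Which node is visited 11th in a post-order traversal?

reed

Post-order visits the left subtree, then the right subtree, then the node.
At ash: go left to plum.
  At plum: go left to fir.
    At fir: no left child.
    At fir: go right to fern.
      At fern: no left child.
      At fern: go right to yew.
        At yew: no left child.
        At yew: go right to aster.
          At aster: no left child.
          At aster: go right to poppy.
            poppy is a leaf — visit poppy.
          Visit aster.
        Visit yew.
      Visit fern.
    Visit fir.
  At plum: go right to daisy.
    At daisy: go left to teak.
      At teak: go left to lily.
        lily is a leaf — visit lily.
      At teak: no right child.
      Visit teak.
    At daisy: no right child.
    Visit daisy.
  Visit plum.
At ash: go right to reed.
  At reed: go left to fig.
    fig is a leaf — visit fig.
  At reed: no right child.
  Visit reed.
Visit ash.
Full post-order sequence: poppy, aster, yew, fern, fir, lily, teak, daisy, plum, fig, reed, ash.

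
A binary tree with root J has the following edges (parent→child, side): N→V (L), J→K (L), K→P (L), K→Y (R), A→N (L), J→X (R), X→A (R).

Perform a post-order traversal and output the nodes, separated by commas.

Post-order visits the left subtree, then the right subtree, then the node.
At J: go left to K.
  At K: go left to P.
    P is a leaf — visit P.
  At K: go right to Y.
    Y is a leaf — visit Y.
  Visit K.
At J: go right to X.
  At X: no left child.
  At X: go right to A.
    At A: go left to N.
      At N: go left to V.
        V is a leaf — visit V.
      At N: no right child.
      Visit N.
    At A: no right child.
    Visit A.
  Visit X.
Visit J.

P, Y, K, V, N, A, X, J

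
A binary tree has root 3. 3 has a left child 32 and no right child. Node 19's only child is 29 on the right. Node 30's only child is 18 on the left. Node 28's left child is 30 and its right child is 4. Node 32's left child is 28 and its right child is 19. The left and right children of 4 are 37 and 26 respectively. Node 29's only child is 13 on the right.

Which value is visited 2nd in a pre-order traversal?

32

Pre-order visits the node, then its left subtree, then its right subtree.
Visit 3.
At 3: go left to 32.
  Visit 32.
  At 32: go left to 28.
    Visit 28.
    At 28: go left to 30.
      Visit 30.
      At 30: go left to 18.
        18 is a leaf — visit 18.
      At 30: no right child.
    At 28: go right to 4.
      Visit 4.
      At 4: go left to 37.
        37 is a leaf — visit 37.
      At 4: go right to 26.
        26 is a leaf — visit 26.
  At 32: go right to 19.
    Visit 19.
    At 19: no left child.
    At 19: go right to 29.
      Visit 29.
      At 29: no left child.
      At 29: go right to 13.
        13 is a leaf — visit 13.
At 3: no right child.
Full pre-order sequence: 3, 32, 28, 30, 18, 4, 37, 26, 19, 29, 13.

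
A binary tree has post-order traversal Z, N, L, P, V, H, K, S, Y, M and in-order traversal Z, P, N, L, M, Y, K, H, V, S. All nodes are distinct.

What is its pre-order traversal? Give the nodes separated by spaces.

M P Z L N Y S K H V

The last element of post-order is the root; it splits in-order into left and right subtrees.
Root M: left subtree has 4 nodes {Z, P, N, L}, right has 5 {Y, K, H, V, S}.
  Root P: left subtree has 1 node {Z}, right has 2 {N, L}.
    Root L: left subtree has 1 node {N}, right has 0 { }.
  Root Y: left subtree has 0 nodes { }, right has 4 {K, H, V, S}.
    Root S: left subtree has 3 nodes {K, H, V}, right has 0 { }.
      Root K: left subtree has 0 nodes { }, right has 2 {H, V}.
        Root H: left subtree has 0 nodes { }, right has 1 {V}.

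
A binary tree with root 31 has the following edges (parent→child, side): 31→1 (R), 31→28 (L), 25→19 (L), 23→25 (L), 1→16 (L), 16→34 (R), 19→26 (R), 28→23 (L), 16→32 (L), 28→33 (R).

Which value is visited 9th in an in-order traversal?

In-order visits the left subtree, then the node, then the right subtree.
At 31: go left to 28.
  At 28: go left to 23.
    At 23: go left to 25.
      At 25: go left to 19.
        At 19: no left child.
        Visit 19.
        At 19: go right to 26.
          26 is a leaf — visit 26.
      Visit 25.
      At 25: no right child.
    Visit 23.
    At 23: no right child.
  Visit 28.
  At 28: go right to 33.
    33 is a leaf — visit 33.
Visit 31.
At 31: go right to 1.
  At 1: go left to 16.
    At 16: go left to 32.
      32 is a leaf — visit 32.
    Visit 16.
    At 16: go right to 34.
      34 is a leaf — visit 34.
  Visit 1.
  At 1: no right child.
Full in-order sequence: 19, 26, 25, 23, 28, 33, 31, 32, 16, 34, 1.

16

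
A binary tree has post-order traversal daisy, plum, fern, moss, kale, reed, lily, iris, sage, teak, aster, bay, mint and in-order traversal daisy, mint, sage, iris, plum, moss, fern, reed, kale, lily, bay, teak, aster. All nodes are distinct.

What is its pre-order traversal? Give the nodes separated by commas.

mint, daisy, bay, sage, iris, lily, reed, moss, plum, fern, kale, aster, teak

The last element of post-order is the root; it splits in-order into left and right subtrees.
Root mint: left subtree has 1 node {daisy}, right has 11 {sage, iris, plum, moss, fern, reed, kale, lily, bay, teak, aster}.
  Root bay: left subtree has 8 nodes {sage, iris, plum, moss, fern, reed, kale, lily}, right has 2 {teak, aster}.
    Root sage: left subtree has 0 nodes { }, right has 7 {iris, plum, moss, fern, reed, kale, lily}.
      Root iris: left subtree has 0 nodes { }, right has 6 {plum, moss, fern, reed, kale, lily}.
        Root lily: left subtree has 5 nodes {plum, moss, fern, reed, kale}, right has 0 { }.
          Root reed: left subtree has 3 nodes {plum, moss, fern}, right has 1 {kale}.
            Root moss: left subtree has 1 node {plum}, right has 1 {fern}.
    Root aster: left subtree has 1 node {teak}, right has 0 { }.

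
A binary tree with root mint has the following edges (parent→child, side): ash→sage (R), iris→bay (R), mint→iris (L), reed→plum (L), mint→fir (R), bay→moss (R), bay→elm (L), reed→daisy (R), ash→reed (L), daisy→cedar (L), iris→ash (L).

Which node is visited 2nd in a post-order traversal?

cedar

Post-order visits the left subtree, then the right subtree, then the node.
At mint: go left to iris.
  At iris: go left to ash.
    At ash: go left to reed.
      At reed: go left to plum.
        plum is a leaf — visit plum.
      At reed: go right to daisy.
        At daisy: go left to cedar.
          cedar is a leaf — visit cedar.
        At daisy: no right child.
        Visit daisy.
      Visit reed.
    At ash: go right to sage.
      sage is a leaf — visit sage.
    Visit ash.
  At iris: go right to bay.
    At bay: go left to elm.
      elm is a leaf — visit elm.
    At bay: go right to moss.
      moss is a leaf — visit moss.
    Visit bay.
  Visit iris.
At mint: go right to fir.
  fir is a leaf — visit fir.
Visit mint.
Full post-order sequence: plum, cedar, daisy, reed, sage, ash, elm, moss, bay, iris, fir, mint.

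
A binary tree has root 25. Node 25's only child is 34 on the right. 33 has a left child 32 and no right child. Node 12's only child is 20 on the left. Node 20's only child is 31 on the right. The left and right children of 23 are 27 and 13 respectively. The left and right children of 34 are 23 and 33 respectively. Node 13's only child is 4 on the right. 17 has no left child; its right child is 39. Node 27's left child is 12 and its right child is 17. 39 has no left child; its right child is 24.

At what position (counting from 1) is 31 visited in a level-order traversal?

Level-order visits nodes level by level from the root, left to right within each level.
Level 0: 25
Level 1: 34
Level 2: 23, 33
Level 3: 27, 13, 32
Level 4: 12, 17, 4
Level 5: 20, 39
Level 6: 31, 24
Full level-order sequence: 25, 34, 23, 33, 27, 13, 32, 12, 17, 4, 20, 39, 31, 24.

13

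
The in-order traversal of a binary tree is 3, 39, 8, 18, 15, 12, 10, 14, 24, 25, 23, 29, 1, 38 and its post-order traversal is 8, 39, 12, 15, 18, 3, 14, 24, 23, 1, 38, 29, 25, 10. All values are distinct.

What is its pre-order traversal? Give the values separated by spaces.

10 3 18 39 8 15 12 25 24 14 29 23 38 1

The last element of post-order is the root; it splits in-order into left and right subtrees.
Root 10: left subtree has 6 nodes {3, 39, 8, 18, 15, 12}, right has 7 {14, 24, 25, 23, 29, 1, 38}.
  Root 3: left subtree has 0 nodes { }, right has 5 {39, 8, 18, 15, 12}.
    Root 18: left subtree has 2 nodes {39, 8}, right has 2 {15, 12}.
      Root 39: left subtree has 0 nodes { }, right has 1 {8}.
      Root 15: left subtree has 0 nodes { }, right has 1 {12}.
  Root 25: left subtree has 2 nodes {14, 24}, right has 4 {23, 29, 1, 38}.
    Root 24: left subtree has 1 node {14}, right has 0 { }.
    Root 29: left subtree has 1 node {23}, right has 2 {1, 38}.
      Root 38: left subtree has 1 node {1}, right has 0 { }.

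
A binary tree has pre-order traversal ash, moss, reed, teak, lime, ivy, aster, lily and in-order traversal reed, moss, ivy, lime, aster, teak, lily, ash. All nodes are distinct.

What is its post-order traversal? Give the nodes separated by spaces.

reed ivy aster lime lily teak moss ash

The first element of pre-order is the root; it splits in-order into left and right subtrees.
Root ash: left subtree has 7 nodes {reed, moss, ivy, lime, aster, teak, lily}, right has 0 { }.
  Root moss: left subtree has 1 node {reed}, right has 5 {ivy, lime, aster, teak, lily}.
    Root teak: left subtree has 3 nodes {ivy, lime, aster}, right has 1 {lily}.
      Root lime: left subtree has 1 node {ivy}, right has 1 {aster}.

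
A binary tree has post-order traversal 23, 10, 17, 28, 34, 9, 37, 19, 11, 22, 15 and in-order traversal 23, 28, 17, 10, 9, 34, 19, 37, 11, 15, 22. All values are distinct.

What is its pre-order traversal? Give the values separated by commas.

15, 11, 19, 9, 28, 23, 17, 10, 34, 37, 22

The last element of post-order is the root; it splits in-order into left and right subtrees.
Root 15: left subtree has 9 nodes {23, 28, 17, 10, 9, 34, 19, 37, 11}, right has 1 {22}.
  Root 11: left subtree has 8 nodes {23, 28, 17, 10, 9, 34, 19, 37}, right has 0 { }.
    Root 19: left subtree has 6 nodes {23, 28, 17, 10, 9, 34}, right has 1 {37}.
      Root 9: left subtree has 4 nodes {23, 28, 17, 10}, right has 1 {34}.
        Root 28: left subtree has 1 node {23}, right has 2 {17, 10}.
          Root 17: left subtree has 0 nodes { }, right has 1 {10}.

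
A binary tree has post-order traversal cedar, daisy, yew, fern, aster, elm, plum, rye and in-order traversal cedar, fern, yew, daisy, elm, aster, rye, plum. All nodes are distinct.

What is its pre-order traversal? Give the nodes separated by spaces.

The last element of post-order is the root; it splits in-order into left and right subtrees.
Root rye: left subtree has 6 nodes {cedar, fern, yew, daisy, elm, aster}, right has 1 {plum}.
  Root elm: left subtree has 4 nodes {cedar, fern, yew, daisy}, right has 1 {aster}.
    Root fern: left subtree has 1 node {cedar}, right has 2 {yew, daisy}.
      Root yew: left subtree has 0 nodes { }, right has 1 {daisy}.

rye elm fern cedar yew daisy aster plum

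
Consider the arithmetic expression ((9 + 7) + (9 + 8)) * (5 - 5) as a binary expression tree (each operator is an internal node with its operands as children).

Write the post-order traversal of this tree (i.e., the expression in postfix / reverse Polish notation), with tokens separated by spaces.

9 7 + 9 8 + + 5 5 - *

Post-order on an expression tree gives postfix notation: for each operator, emit left operand, right operand, then the operator.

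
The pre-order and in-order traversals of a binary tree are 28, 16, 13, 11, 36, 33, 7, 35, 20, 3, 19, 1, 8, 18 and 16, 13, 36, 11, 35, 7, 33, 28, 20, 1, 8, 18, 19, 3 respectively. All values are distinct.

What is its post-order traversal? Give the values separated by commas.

36, 35, 7, 33, 11, 13, 16, 18, 8, 1, 19, 3, 20, 28

The first element of pre-order is the root; it splits in-order into left and right subtrees.
Root 28: left subtree has 7 nodes {16, 13, 36, 11, 35, 7, 33}, right has 6 {20, 1, 8, 18, 19, 3}.
  Root 16: left subtree has 0 nodes { }, right has 6 {13, 36, 11, 35, 7, 33}.
    Root 13: left subtree has 0 nodes { }, right has 5 {36, 11, 35, 7, 33}.
      Root 11: left subtree has 1 node {36}, right has 3 {35, 7, 33}.
        Root 33: left subtree has 2 nodes {35, 7}, right has 0 { }.
          Root 7: left subtree has 1 node {35}, right has 0 { }.
  Root 20: left subtree has 0 nodes { }, right has 5 {1, 8, 18, 19, 3}.
    Root 3: left subtree has 4 nodes {1, 8, 18, 19}, right has 0 { }.
      Root 19: left subtree has 3 nodes {1, 8, 18}, right has 0 { }.
        Root 1: left subtree has 0 nodes { }, right has 2 {8, 18}.
          Root 8: left subtree has 0 nodes { }, right has 1 {18}.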